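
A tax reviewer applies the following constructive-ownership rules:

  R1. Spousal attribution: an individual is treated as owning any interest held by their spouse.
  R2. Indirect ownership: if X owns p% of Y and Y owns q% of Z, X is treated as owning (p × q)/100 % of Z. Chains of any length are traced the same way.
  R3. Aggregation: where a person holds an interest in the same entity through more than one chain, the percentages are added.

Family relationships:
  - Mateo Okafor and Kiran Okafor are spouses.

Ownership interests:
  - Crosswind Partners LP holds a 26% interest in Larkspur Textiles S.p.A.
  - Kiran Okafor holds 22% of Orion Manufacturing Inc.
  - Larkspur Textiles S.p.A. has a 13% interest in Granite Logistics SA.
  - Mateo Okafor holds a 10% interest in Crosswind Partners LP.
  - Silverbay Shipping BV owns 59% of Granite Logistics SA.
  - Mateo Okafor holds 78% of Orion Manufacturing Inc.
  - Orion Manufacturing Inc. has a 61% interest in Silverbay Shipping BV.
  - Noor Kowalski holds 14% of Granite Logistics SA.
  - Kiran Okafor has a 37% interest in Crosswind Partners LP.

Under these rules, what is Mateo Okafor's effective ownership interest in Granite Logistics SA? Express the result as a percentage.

37.5786%

By spousal attribution (R1), Mateo Okafor is treated as also owning Kiran Okafor's interest in Crosswind Partners LP, giving 10% + 37% = 47%.
By spousal attribution (R1), Mateo Okafor is treated as also owning Kiran Okafor's interest in Orion Manufacturing Inc, giving 78% + 22% = 100%.
Chain via Crosswind Partners LP → Larkspur Textiles S.p.A. (R2): 47% × 26% × 13% = 1.5886% of Granite Logistics SA.
Chain via Orion Manufacturing Inc. → Silverbay Shipping BV (R2): 100% × 61% × 59% = 35.99% of Granite Logistics SA.
Aggregating (R3): 1.5886% + 35.99% = 37.5786%.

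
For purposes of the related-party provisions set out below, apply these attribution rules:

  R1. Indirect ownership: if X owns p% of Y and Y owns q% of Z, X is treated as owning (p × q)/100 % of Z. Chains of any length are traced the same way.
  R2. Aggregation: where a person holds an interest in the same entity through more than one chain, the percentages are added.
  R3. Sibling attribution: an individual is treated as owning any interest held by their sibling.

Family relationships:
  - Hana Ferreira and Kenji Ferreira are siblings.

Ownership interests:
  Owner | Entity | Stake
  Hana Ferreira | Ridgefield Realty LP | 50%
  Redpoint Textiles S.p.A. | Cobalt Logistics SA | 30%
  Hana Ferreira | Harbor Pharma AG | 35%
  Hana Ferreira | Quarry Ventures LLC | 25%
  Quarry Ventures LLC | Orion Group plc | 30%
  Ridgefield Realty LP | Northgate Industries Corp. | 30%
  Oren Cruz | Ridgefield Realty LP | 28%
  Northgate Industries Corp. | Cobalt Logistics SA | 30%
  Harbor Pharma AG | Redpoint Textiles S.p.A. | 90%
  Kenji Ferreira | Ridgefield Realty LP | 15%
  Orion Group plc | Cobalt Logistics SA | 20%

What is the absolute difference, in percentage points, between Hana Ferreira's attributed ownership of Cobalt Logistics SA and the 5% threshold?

By sibling attribution (R3), Hana Ferreira is treated as also owning Kenji Ferreira's interest in Ridgefield Realty LP, giving 50% + 15% = 65%.
Chain via Ridgefield Realty LP → Northgate Industries Corp. (R1): 65% × 30% × 30% = 5.85% of Cobalt Logistics SA.
Chain via Harbor Pharma AG → Redpoint Textiles S.p.A. (R1): 35% × 90% × 30% = 9.45% of Cobalt Logistics SA.
Chain via Quarry Ventures LLC → Orion Group plc (R1): 25% × 30% × 20% = 1.5% of Cobalt Logistics SA.
Aggregating (R2): 5.85% + 9.45% + 1.5% = 16.8%.
16.8% exceeds the 5% threshold by 11.8 percentage points.

11.8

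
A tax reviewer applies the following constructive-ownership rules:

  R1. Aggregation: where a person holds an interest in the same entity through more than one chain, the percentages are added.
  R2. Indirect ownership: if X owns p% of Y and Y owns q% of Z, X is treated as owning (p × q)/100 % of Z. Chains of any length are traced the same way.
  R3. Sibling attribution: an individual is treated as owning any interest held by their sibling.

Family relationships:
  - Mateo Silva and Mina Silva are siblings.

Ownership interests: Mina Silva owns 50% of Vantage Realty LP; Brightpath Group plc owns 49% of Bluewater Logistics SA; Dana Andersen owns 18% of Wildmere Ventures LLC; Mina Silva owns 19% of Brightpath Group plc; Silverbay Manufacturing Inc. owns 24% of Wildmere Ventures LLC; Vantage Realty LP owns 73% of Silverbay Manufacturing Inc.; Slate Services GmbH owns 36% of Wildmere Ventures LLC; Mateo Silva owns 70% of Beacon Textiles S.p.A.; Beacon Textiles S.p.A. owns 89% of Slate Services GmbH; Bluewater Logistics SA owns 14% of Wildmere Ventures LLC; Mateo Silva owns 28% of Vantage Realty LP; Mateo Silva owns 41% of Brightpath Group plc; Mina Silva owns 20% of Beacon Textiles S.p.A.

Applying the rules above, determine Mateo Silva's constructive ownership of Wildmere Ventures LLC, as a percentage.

46.6176%

By sibling attribution (R3), Mateo Silva is treated as also owning Mina Silva's interest in Beacon Textiles S.p.A, giving 70% + 20% = 90%.
By sibling attribution (R3), Mateo Silva is treated as also owning Mina Silva's interest in Brightpath Group plc, giving 41% + 19% = 60%.
By sibling attribution (R3), Mateo Silva is treated as also owning Mina Silva's interest in Vantage Realty LP, giving 28% + 50% = 78%.
Chain via Beacon Textiles S.p.A. → Slate Services GmbH (R2): 90% × 89% × 36% = 28.836% of Wildmere Ventures LLC.
Chain via Brightpath Group plc → Bluewater Logistics SA (R2): 60% × 49% × 14% = 4.116% of Wildmere Ventures LLC.
Chain via Vantage Realty LP → Silverbay Manufacturing Inc. (R2): 78% × 73% × 24% = 13.6656% of Wildmere Ventures LLC.
Aggregating (R1): 28.836% + 4.116% + 13.6656% = 46.6176%.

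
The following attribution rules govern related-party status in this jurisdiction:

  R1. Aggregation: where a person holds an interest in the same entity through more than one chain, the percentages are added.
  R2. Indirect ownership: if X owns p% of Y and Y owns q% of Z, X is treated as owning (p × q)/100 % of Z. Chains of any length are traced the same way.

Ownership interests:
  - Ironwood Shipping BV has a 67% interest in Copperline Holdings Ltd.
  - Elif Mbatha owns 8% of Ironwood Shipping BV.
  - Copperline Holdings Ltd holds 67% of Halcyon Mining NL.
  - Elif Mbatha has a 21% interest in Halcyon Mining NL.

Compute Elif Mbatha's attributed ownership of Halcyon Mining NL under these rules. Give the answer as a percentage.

Chain via Ironwood Shipping BV → Copperline Holdings Ltd (R2): 8% × 67% × 67% = 3.5912% of Halcyon Mining NL.
Direct interest in Halcyon Mining NL: 21%.
Aggregating (R1): 3.5912% + 21% = 24.5912%.

24.5912%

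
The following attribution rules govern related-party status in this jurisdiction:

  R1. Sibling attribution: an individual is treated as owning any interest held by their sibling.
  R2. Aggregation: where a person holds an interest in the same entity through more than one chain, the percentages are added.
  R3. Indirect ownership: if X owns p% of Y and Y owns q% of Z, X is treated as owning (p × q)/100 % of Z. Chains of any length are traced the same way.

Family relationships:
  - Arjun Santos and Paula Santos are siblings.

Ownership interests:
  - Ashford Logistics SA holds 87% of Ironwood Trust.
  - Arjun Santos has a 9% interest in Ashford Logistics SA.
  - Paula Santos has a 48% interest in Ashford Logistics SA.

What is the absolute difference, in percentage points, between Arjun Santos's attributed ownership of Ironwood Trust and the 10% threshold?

39.59

By sibling attribution (R1), Arjun Santos is treated as also owning Paula Santos's interest in Ashford Logistics SA, giving 9% + 48% = 57%.
Chain via Ashford Logistics SA (R3): 57% × 87% = 49.59% of Ironwood Trust.
49.59% exceeds the 10% threshold by 39.59 percentage points.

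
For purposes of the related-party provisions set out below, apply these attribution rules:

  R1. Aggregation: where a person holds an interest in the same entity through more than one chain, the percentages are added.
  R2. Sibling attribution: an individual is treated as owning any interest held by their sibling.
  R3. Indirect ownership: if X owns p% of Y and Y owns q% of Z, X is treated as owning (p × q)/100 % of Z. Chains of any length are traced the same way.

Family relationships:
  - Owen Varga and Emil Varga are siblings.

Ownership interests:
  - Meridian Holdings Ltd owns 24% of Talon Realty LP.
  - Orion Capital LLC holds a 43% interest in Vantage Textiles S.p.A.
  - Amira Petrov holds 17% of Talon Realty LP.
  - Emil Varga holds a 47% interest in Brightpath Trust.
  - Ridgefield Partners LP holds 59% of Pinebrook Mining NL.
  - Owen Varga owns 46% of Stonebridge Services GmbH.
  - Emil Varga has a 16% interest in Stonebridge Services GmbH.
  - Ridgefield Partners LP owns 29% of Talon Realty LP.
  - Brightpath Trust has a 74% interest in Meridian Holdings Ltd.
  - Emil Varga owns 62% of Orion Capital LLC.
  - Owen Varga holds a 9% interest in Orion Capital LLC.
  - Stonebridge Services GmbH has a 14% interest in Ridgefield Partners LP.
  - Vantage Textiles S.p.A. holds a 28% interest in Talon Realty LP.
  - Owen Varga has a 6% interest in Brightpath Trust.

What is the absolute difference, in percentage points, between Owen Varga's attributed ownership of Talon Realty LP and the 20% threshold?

By sibling attribution (R2), Owen Varga is treated as also owning Emil Varga's interest in Brightpath Trust, giving 6% + 47% = 53%.
By sibling attribution (R2), Owen Varga is treated as also owning Emil Varga's interest in Orion Capital LLC, giving 9% + 62% = 71%.
By sibling attribution (R2), Owen Varga is treated as also owning Emil Varga's interest in Stonebridge Services GmbH, giving 46% + 16% = 62%.
Chain via Brightpath Trust → Meridian Holdings Ltd (R3): 53% × 74% × 24% = 9.4128% of Talon Realty LP.
Chain via Orion Capital LLC → Vantage Textiles S.p.A. (R3): 71% × 43% × 28% = 8.5484% of Talon Realty LP.
Chain via Stonebridge Services GmbH → Ridgefield Partners LP (R3): 62% × 14% × 29% = 2.5172% of Talon Realty LP.
Aggregating (R1): 9.4128% + 8.5484% + 2.5172% = 20.4784%.
20.4784% exceeds the 20% threshold by 0.4784 percentage points.

0.4784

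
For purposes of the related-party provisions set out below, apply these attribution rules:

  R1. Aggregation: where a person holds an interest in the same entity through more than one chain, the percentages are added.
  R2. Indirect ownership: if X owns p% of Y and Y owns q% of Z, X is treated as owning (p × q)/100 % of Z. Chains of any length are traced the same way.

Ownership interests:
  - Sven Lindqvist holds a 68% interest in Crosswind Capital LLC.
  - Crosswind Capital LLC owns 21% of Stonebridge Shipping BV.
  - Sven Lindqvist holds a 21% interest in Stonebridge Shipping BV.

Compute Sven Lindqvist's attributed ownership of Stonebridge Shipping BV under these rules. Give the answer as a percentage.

Chain via Crosswind Capital LLC (R2): 68% × 21% = 14.28% of Stonebridge Shipping BV.
Direct interest in Stonebridge Shipping BV: 21%.
Aggregating (R1): 14.28% + 21% = 35.28%.

35.28%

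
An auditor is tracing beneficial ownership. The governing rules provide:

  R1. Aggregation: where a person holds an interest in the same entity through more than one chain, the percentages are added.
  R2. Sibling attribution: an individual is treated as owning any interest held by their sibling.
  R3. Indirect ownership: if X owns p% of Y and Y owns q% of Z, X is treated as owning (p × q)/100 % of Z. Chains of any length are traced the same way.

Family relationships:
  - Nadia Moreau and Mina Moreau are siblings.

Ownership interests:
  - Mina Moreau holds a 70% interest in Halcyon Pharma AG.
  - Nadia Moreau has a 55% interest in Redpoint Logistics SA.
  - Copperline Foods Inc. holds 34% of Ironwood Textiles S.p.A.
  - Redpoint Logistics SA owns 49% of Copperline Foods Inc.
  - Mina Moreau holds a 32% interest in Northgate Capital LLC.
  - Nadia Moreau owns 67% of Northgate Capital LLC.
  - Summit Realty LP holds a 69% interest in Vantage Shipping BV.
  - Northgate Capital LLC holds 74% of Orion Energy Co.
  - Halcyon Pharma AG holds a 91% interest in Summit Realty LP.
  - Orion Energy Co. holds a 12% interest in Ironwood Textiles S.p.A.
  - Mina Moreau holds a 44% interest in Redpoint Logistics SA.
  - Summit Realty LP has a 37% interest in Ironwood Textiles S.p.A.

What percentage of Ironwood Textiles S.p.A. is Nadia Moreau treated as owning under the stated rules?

By sibling attribution (R2), Nadia Moreau is treated as also owning Mina Moreau's interest in Redpoint Logistics SA, giving 55% + 44% = 99%.
By sibling attribution (R2), Nadia Moreau is treated as also owning Mina Moreau's interest in Northgate Capital LLC, giving 67% + 32% = 99%.
By sibling attribution (R2), Nadia Moreau is treated as owning Mina Moreau's 70% interest in Halcyon Pharma AG.
Chain via Redpoint Logistics SA → Copperline Foods Inc. (R3): 99% × 49% × 34% = 16.4934% of Ironwood Textiles S.p.A.
Chain via Northgate Capital LLC → Orion Energy Co. (R3): 99% × 74% × 12% = 8.7912% of Ironwood Textiles S.p.A.
Chain via Halcyon Pharma AG → Summit Realty LP (R3): 70% × 91% × 37% = 23.569% of Ironwood Textiles S.p.A.
Aggregating (R1): 16.4934% + 8.7912% + 23.569% = 48.8536%.

48.8536%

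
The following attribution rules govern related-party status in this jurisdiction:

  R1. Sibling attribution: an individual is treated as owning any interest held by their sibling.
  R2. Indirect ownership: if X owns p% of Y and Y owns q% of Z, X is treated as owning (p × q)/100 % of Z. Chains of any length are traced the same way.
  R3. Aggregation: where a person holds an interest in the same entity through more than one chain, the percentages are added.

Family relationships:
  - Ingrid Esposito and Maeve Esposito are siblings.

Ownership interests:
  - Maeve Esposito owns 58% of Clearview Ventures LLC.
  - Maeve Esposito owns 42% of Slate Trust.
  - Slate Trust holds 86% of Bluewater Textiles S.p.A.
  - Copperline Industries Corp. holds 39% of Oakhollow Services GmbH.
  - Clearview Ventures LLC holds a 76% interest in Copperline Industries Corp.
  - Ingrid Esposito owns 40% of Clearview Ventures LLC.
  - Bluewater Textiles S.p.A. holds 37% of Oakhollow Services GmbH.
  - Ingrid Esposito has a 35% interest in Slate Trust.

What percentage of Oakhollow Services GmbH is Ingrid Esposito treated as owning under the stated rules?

53.5486%

By sibling attribution (R1), Ingrid Esposito is treated as also owning Maeve Esposito's interest in Slate Trust, giving 35% + 42% = 77%.
By sibling attribution (R1), Ingrid Esposito is treated as also owning Maeve Esposito's interest in Clearview Ventures LLC, giving 40% + 58% = 98%.
Chain via Slate Trust → Bluewater Textiles S.p.A. (R2): 77% × 86% × 37% = 24.5014% of Oakhollow Services GmbH.
Chain via Clearview Ventures LLC → Copperline Industries Corp. (R2): 98% × 76% × 39% = 29.0472% of Oakhollow Services GmbH.
Aggregating (R3): 24.5014% + 29.0472% = 53.5486%.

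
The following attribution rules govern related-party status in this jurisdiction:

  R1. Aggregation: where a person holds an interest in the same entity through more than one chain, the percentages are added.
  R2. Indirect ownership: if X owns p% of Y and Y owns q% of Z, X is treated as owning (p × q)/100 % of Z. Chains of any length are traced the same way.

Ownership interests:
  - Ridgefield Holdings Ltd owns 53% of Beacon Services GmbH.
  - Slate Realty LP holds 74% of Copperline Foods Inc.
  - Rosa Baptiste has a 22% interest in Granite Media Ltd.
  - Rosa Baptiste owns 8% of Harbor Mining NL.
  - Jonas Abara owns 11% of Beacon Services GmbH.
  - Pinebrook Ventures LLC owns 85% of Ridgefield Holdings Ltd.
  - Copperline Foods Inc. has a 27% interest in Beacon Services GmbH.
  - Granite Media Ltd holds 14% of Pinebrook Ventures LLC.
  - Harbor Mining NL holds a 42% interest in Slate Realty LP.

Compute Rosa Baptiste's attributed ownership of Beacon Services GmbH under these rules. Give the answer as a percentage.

2.058868%

Chain via Granite Media Ltd → Pinebrook Ventures LLC → Ridgefield Holdings Ltd (R2): 22% × 14% × 85% × 53% = 1.38754% of Beacon Services GmbH.
Chain via Harbor Mining NL → Slate Realty LP → Copperline Foods Inc. (R2): 8% × 42% × 74% × 27% = 0.671328% of Beacon Services GmbH.
Aggregating (R1): 1.38754% + 0.671328% = 2.058868%.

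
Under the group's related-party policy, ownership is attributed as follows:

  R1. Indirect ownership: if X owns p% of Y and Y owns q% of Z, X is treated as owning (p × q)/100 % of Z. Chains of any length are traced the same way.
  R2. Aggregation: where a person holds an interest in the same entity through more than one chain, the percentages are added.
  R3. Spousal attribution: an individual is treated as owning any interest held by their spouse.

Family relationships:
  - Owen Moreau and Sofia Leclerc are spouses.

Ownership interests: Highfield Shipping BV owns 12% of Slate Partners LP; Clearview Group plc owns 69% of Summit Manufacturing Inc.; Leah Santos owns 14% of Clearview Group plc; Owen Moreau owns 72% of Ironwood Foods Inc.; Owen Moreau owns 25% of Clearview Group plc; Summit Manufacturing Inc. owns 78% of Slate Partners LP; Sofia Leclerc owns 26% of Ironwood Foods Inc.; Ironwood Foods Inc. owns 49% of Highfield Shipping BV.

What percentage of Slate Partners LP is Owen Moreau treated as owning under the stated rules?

19.2174%

By spousal attribution (R3), Owen Moreau is treated as also owning Sofia Leclerc's interest in Ironwood Foods Inc, giving 72% + 26% = 98%.
Chain via Ironwood Foods Inc. → Highfield Shipping BV (R1): 98% × 49% × 12% = 5.7624% of Slate Partners LP.
Chain via Clearview Group plc → Summit Manufacturing Inc. (R1): 25% × 69% × 78% = 13.455% of Slate Partners LP.
Aggregating (R2): 5.7624% + 13.455% = 19.2174%.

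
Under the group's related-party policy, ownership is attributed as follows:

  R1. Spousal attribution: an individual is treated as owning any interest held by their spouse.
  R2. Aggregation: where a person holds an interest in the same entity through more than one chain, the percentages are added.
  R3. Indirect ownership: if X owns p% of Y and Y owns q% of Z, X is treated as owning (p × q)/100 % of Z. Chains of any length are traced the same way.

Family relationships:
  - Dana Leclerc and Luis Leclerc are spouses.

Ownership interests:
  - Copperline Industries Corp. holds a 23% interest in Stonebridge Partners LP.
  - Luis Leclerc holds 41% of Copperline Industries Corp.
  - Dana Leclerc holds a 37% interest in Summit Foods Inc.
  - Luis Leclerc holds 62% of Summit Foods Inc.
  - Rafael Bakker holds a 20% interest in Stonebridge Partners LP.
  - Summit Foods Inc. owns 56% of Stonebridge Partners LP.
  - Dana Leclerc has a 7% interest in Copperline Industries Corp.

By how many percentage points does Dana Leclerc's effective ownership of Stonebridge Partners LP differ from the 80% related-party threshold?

13.52

By spousal attribution (R1), Dana Leclerc is treated as also owning Luis Leclerc's interest in Copperline Industries Corp, giving 7% + 41% = 48%.
By spousal attribution (R1), Dana Leclerc is treated as also owning Luis Leclerc's interest in Summit Foods Inc, giving 37% + 62% = 99%.
Chain via Copperline Industries Corp. (R3): 48% × 23% = 11.04% of Stonebridge Partners LP.
Chain via Summit Foods Inc. (R3): 99% × 56% = 55.44% of Stonebridge Partners LP.
Aggregating (R2): 11.04% + 55.44% = 66.48%.
66.48% falls short of the 80% threshold by 13.52 percentage points.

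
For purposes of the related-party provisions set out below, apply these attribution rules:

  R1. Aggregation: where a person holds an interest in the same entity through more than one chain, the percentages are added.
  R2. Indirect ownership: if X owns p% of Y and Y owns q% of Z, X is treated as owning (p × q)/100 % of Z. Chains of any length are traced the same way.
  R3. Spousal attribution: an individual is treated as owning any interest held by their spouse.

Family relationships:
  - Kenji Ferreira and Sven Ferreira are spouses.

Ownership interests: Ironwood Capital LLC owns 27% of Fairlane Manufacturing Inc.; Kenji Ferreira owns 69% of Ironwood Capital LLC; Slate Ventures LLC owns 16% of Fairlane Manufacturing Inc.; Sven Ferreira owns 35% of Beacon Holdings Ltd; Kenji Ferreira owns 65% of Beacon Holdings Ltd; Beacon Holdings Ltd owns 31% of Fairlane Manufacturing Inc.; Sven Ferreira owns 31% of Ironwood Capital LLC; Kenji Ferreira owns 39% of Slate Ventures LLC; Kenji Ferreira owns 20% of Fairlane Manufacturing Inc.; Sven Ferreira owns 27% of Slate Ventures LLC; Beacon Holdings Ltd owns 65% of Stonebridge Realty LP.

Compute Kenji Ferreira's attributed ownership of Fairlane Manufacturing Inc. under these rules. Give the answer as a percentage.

By spousal attribution (R3), Kenji Ferreira is treated as also owning Sven Ferreira's interest in Ironwood Capital LLC, giving 69% + 31% = 100%.
By spousal attribution (R3), Kenji Ferreira is treated as also owning Sven Ferreira's interest in Beacon Holdings Ltd, giving 65% + 35% = 100%.
By spousal attribution (R3), Kenji Ferreira is treated as also owning Sven Ferreira's interest in Slate Ventures LLC, giving 39% + 27% = 66%.
Chain via Ironwood Capital LLC (R2): 100% × 27% = 27% of Fairlane Manufacturing Inc.
Chain via Beacon Holdings Ltd (R2): 100% × 31% = 31% of Fairlane Manufacturing Inc.
Chain via Slate Ventures LLC (R2): 66% × 16% = 10.56% of Fairlane Manufacturing Inc.
Direct interest in Fairlane Manufacturing Inc: 20%.
Aggregating (R1): 27% + 31% + 10.56% + 20% = 88.56%.

88.56%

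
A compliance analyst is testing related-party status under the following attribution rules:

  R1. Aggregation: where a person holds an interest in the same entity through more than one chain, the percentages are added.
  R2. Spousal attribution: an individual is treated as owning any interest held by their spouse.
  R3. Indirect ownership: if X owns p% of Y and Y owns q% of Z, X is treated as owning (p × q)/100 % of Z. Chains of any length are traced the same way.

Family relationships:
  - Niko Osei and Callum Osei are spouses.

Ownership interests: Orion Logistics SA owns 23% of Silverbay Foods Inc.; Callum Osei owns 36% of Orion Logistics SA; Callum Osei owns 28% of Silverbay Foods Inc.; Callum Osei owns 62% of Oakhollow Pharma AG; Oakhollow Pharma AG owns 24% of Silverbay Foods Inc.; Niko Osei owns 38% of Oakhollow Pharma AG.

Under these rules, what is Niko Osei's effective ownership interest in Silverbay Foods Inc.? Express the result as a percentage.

60.28%

By spousal attribution (R2), Niko Osei is treated as also owning Callum Osei's interest in Oakhollow Pharma AG, giving 38% + 62% = 100%.
By spousal attribution (R2), Niko Osei is treated as owning Callum Osei's 36% interest in Orion Logistics SA.
By spousal attribution (R2), Niko Osei is treated as owning Callum Osei's 28% interest in Silverbay Foods Inc.
Chain via Oakhollow Pharma AG (R3): 100% × 24% = 24% of Silverbay Foods Inc.
Chain via Orion Logistics SA (R3): 36% × 23% = 8.28% of Silverbay Foods Inc.
Direct interest in Silverbay Foods Inc: 28%.
Aggregating (R1): 24% + 8.28% + 28% = 60.28%.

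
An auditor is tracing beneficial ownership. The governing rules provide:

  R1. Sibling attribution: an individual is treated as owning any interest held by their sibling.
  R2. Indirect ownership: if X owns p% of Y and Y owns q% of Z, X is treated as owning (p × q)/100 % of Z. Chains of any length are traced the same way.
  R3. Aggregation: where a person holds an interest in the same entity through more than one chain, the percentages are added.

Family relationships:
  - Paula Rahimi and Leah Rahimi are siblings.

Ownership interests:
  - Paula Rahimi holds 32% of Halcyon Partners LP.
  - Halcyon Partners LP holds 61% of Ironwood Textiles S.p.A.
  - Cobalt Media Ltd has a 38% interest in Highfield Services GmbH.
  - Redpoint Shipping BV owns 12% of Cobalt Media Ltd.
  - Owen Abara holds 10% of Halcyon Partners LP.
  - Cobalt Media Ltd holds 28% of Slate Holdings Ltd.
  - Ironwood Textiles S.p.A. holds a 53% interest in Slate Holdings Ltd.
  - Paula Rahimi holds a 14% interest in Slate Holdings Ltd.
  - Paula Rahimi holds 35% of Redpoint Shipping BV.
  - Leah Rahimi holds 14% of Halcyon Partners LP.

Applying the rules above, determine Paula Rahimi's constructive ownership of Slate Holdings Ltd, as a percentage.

30.0478%

By sibling attribution (R1), Paula Rahimi is treated as also owning Leah Rahimi's interest in Halcyon Partners LP, giving 32% + 14% = 46%.
Chain via Halcyon Partners LP → Ironwood Textiles S.p.A. (R2): 46% × 61% × 53% = 14.8718% of Slate Holdings Ltd.
Chain via Redpoint Shipping BV → Cobalt Media Ltd (R2): 35% × 12% × 28% = 1.176% of Slate Holdings Ltd.
Direct interest in Slate Holdings Ltd: 14%.
Aggregating (R3): 14.8718% + 1.176% + 14% = 30.0478%.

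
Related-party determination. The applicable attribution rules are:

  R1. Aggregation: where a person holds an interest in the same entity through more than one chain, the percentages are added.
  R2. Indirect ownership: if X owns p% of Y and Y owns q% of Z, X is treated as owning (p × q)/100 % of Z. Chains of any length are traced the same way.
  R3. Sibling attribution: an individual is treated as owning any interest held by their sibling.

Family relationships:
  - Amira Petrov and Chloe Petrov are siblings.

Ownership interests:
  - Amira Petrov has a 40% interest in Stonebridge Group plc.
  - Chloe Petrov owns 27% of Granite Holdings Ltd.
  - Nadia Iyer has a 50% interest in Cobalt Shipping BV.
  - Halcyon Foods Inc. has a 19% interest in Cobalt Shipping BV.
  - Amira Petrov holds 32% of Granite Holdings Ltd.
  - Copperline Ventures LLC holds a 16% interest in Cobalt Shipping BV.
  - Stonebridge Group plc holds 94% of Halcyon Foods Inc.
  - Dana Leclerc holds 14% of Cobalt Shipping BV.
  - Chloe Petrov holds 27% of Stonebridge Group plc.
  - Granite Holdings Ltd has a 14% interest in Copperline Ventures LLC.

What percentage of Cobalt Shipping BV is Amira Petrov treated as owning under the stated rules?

13.2878%

By sibling attribution (R3), Amira Petrov is treated as also owning Chloe Petrov's interest in Granite Holdings Ltd, giving 32% + 27% = 59%.
By sibling attribution (R3), Amira Petrov is treated as also owning Chloe Petrov's interest in Stonebridge Group plc, giving 40% + 27% = 67%.
Chain via Granite Holdings Ltd → Copperline Ventures LLC (R2): 59% × 14% × 16% = 1.3216% of Cobalt Shipping BV.
Chain via Stonebridge Group plc → Halcyon Foods Inc. (R2): 67% × 94% × 19% = 11.9662% of Cobalt Shipping BV.
Aggregating (R1): 1.3216% + 11.9662% = 13.2878%.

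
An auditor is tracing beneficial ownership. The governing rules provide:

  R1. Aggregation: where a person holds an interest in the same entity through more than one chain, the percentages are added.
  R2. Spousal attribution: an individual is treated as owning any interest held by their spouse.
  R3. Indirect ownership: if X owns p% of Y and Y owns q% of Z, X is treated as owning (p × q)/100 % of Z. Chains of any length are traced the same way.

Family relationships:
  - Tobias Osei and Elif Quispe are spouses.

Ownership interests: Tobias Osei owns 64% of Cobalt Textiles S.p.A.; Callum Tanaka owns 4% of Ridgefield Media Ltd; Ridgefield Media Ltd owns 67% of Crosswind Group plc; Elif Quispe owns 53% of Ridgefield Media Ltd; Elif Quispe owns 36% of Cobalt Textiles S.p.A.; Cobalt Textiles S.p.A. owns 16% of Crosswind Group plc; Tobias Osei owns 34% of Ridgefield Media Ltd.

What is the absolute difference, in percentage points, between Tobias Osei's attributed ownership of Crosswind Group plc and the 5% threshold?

By spousal attribution (R2), Tobias Osei is treated as also owning Elif Quispe's interest in Ridgefield Media Ltd, giving 34% + 53% = 87%.
By spousal attribution (R2), Tobias Osei is treated as also owning Elif Quispe's interest in Cobalt Textiles S.p.A, giving 64% + 36% = 100%.
Chain via Ridgefield Media Ltd (R3): 87% × 67% = 58.29% of Crosswind Group plc.
Chain via Cobalt Textiles S.p.A. (R3): 100% × 16% = 16% of Crosswind Group plc.
Aggregating (R1): 58.29% + 16% = 74.29%.
74.29% exceeds the 5% threshold by 69.29 percentage points.

69.29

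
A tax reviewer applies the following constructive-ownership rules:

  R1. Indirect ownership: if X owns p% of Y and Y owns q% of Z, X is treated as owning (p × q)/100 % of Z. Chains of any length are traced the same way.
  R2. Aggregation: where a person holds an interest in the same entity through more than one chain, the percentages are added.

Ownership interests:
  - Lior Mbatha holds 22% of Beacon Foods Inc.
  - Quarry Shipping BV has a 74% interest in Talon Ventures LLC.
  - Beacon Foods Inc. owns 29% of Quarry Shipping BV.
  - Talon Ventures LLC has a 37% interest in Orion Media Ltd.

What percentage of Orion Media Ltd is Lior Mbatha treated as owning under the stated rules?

1.746844%

Chain via Beacon Foods Inc. → Quarry Shipping BV → Talon Ventures LLC (R1): 22% × 29% × 74% × 37% = 1.746844% of Orion Media Ltd.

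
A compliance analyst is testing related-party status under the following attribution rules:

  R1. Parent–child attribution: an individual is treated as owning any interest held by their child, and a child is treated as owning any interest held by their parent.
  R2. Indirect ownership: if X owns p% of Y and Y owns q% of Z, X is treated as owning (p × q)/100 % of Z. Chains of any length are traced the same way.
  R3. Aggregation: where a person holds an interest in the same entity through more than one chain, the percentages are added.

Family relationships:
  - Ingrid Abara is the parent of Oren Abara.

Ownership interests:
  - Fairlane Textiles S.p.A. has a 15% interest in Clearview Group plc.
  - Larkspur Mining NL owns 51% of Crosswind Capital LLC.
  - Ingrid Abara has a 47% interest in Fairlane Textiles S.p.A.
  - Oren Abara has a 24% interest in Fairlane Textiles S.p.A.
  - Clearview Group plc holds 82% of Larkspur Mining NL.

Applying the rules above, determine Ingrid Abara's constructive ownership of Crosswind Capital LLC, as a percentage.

By parent–child attribution (R1), Ingrid Abara is treated as also owning Oren Abara's interest in Fairlane Textiles S.p.A, giving 47% + 24% = 71%.
Chain via Fairlane Textiles S.p.A. → Clearview Group plc → Larkspur Mining NL (R2): 71% × 15% × 82% × 51% = 4.45383% of Crosswind Capital LLC.

4.45383%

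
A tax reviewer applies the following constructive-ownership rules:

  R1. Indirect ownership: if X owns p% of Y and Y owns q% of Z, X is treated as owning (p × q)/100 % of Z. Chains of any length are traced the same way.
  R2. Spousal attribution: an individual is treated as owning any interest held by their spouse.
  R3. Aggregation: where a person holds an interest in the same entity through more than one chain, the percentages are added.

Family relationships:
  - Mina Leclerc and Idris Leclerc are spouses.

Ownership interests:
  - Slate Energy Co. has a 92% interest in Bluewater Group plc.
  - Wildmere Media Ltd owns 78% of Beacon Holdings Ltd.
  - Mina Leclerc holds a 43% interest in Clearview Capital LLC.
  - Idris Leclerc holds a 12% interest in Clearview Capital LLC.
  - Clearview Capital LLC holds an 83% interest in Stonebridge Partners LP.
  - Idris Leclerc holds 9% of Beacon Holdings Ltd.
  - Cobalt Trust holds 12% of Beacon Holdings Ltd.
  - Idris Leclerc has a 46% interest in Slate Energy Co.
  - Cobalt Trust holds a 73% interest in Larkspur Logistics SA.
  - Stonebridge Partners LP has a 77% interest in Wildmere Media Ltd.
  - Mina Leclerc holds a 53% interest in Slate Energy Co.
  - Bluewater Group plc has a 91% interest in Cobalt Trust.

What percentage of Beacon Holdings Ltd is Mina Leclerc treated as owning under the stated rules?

By spousal attribution (R2), Mina Leclerc is treated as also owning Idris Leclerc's interest in Slate Energy Co, giving 53% + 46% = 99%.
By spousal attribution (R2), Mina Leclerc is treated as also owning Idris Leclerc's interest in Clearview Capital LLC, giving 43% + 12% = 55%.
By spousal attribution (R2), Mina Leclerc is treated as owning Idris Leclerc's 9% interest in Beacon Holdings Ltd.
Chain via Slate Energy Co. → Bluewater Group plc → Cobalt Trust (R1): 99% × 92% × 91% × 12% = 9.945936% of Beacon Holdings Ltd.
Chain via Clearview Capital LLC → Stonebridge Partners LP → Wildmere Media Ltd (R1): 55% × 83% × 77% × 78% = 27.41739% of Beacon Holdings Ltd.
Direct interest in Beacon Holdings Ltd: 9%.
Aggregating (R3): 9.945936% + 27.41739% + 9% = 46.363326%.

46.363326%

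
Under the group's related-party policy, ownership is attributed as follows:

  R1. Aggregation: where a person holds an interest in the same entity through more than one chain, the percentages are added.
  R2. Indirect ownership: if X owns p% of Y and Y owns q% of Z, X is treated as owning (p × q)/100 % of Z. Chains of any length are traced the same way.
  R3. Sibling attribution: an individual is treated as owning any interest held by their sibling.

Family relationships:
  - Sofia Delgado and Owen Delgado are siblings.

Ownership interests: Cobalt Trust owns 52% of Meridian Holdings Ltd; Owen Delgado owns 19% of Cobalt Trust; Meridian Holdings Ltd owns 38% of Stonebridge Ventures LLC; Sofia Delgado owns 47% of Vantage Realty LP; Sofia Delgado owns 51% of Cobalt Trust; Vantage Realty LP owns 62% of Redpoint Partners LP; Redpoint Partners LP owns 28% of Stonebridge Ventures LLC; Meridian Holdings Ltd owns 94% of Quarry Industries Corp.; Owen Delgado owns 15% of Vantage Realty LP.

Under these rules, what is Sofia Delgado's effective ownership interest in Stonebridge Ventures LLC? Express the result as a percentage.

24.5952%

By sibling attribution (R3), Sofia Delgado is treated as also owning Owen Delgado's interest in Cobalt Trust, giving 51% + 19% = 70%.
By sibling attribution (R3), Sofia Delgado is treated as also owning Owen Delgado's interest in Vantage Realty LP, giving 47% + 15% = 62%.
Chain via Cobalt Trust → Meridian Holdings Ltd (R2): 70% × 52% × 38% = 13.832% of Stonebridge Ventures LLC.
Chain via Vantage Realty LP → Redpoint Partners LP (R2): 62% × 62% × 28% = 10.7632% of Stonebridge Ventures LLC.
Aggregating (R1): 13.832% + 10.7632% = 24.5952%.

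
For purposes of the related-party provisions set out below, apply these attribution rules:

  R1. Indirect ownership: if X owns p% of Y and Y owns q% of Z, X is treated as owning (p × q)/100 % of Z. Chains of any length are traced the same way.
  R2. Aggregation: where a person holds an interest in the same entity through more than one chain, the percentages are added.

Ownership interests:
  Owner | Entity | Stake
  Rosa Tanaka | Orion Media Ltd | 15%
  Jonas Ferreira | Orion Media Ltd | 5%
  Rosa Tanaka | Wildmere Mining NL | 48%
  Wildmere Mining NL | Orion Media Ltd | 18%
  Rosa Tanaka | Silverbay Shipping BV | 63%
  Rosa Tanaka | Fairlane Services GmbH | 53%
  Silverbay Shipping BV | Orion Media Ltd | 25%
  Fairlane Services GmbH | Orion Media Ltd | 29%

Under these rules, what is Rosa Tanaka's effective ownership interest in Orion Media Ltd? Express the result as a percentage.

Chain via Silverbay Shipping BV (R1): 63% × 25% = 15.75% of Orion Media Ltd.
Chain via Fairlane Services GmbH (R1): 53% × 29% = 15.37% of Orion Media Ltd.
Chain via Wildmere Mining NL (R1): 48% × 18% = 8.64% of Orion Media Ltd.
Direct interest in Orion Media Ltd: 15%.
Aggregating (R2): 15.75% + 15.37% + 8.64% + 15% = 54.76%.

54.76%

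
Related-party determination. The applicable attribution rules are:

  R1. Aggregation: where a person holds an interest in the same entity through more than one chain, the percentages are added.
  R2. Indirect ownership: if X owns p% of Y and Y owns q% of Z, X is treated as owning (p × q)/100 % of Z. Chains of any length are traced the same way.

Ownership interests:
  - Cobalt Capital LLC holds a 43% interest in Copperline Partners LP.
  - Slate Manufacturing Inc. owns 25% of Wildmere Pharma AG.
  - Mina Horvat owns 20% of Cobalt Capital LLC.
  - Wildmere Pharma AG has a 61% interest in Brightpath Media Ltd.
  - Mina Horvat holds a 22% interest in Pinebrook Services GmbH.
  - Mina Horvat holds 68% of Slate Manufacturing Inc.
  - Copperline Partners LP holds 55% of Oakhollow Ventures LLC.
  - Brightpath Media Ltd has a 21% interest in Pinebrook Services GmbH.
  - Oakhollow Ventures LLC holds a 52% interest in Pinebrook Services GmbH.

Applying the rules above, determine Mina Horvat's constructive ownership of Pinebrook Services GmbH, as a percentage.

Chain via Cobalt Capital LLC → Copperline Partners LP → Oakhollow Ventures LLC (R2): 20% × 43% × 55% × 52% = 2.4596% of Pinebrook Services GmbH.
Chain via Slate Manufacturing Inc. → Wildmere Pharma AG → Brightpath Media Ltd (R2): 68% × 25% × 61% × 21% = 2.1777% of Pinebrook Services GmbH.
Direct interest in Pinebrook Services GmbH: 22%.
Aggregating (R1): 2.4596% + 2.1777% + 22% = 26.6373%.

26.6373%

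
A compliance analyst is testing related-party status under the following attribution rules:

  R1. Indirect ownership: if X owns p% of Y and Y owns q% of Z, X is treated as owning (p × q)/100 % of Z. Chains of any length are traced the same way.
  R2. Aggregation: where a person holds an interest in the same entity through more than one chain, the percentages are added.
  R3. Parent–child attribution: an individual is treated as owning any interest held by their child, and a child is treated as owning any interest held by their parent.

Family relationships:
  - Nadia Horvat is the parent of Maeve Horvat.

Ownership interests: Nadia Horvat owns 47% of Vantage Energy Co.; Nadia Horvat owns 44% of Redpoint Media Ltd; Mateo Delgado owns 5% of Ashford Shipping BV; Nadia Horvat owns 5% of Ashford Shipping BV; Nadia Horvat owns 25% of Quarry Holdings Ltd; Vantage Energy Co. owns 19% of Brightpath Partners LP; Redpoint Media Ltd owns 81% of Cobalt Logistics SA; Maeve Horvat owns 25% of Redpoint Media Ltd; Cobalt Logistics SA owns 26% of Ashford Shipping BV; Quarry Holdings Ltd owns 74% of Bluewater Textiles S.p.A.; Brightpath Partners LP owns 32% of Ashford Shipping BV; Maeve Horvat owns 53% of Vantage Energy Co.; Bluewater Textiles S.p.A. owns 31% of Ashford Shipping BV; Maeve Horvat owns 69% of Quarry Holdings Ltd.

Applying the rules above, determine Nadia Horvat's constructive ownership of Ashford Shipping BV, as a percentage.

By parent–child attribution (R3), Nadia Horvat is treated as also owning Maeve Horvat's interest in Redpoint Media Ltd, giving 44% + 25% = 69%.
By parent–child attribution (R3), Nadia Horvat is treated as also owning Maeve Horvat's interest in Quarry Holdings Ltd, giving 25% + 69% = 94%.
By parent–child attribution (R3), Nadia Horvat is treated as also owning Maeve Horvat's interest in Vantage Energy Co, giving 47% + 53% = 100%.
Chain via Redpoint Media Ltd → Cobalt Logistics SA (R1): 69% × 81% × 26% = 14.5314% of Ashford Shipping BV.
Chain via Quarry Holdings Ltd → Bluewater Textiles S.p.A. (R1): 94% × 74% × 31% = 21.5636% of Ashford Shipping BV.
Chain via Vantage Energy Co. → Brightpath Partners LP (R1): 100% × 19% × 32% = 6.08% of Ashford Shipping BV.
Direct interest in Ashford Shipping BV: 5%.
Aggregating (R2): 14.5314% + 21.5636% + 6.08% + 5% = 47.175%.

47.175%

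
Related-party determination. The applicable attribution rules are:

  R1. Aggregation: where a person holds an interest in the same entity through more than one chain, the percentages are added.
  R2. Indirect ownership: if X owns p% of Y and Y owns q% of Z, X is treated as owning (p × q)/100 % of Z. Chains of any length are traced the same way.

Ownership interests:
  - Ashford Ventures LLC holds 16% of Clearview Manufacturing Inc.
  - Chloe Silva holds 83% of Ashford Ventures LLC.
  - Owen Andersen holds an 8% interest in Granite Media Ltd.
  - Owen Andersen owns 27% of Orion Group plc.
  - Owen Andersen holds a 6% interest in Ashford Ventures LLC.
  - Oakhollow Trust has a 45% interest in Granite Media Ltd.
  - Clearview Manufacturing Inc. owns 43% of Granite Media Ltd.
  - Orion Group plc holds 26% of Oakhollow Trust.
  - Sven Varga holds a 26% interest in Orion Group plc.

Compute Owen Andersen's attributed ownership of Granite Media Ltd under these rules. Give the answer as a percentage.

11.5718%

Chain via Ashford Ventures LLC → Clearview Manufacturing Inc. (R2): 6% × 16% × 43% = 0.4128% of Granite Media Ltd.
Chain via Orion Group plc → Oakhollow Trust (R2): 27% × 26% × 45% = 3.159% of Granite Media Ltd.
Direct interest in Granite Media Ltd: 8%.
Aggregating (R1): 0.4128% + 3.159% + 8% = 11.5718%.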